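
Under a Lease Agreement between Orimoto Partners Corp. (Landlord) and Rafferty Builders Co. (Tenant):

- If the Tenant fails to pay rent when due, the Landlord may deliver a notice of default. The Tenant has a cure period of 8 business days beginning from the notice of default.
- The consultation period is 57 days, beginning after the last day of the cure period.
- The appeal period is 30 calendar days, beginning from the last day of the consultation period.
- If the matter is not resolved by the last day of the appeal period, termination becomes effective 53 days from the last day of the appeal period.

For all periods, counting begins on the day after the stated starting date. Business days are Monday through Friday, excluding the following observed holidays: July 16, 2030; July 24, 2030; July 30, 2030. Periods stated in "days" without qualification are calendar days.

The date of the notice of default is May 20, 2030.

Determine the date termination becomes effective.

The last day of the cure period: 8 business days after Monday, May 20, 2030, skipping weekends — May 21, May 22, May 23, May 24, May 27, May 28, May 29, May 30 — lands on Thursday, May 30, 2030.
The last day of the consultation period: 57 calendar days after May 30, 2030 is July 26, 2030.
Adding 30 calendar days to July 26, 2030 gives August 25, 2030, which is the last day of the appeal period.
The date termination becomes effective: August 25, 2030 + 53 days = October 17, 2030.

October 17, 2030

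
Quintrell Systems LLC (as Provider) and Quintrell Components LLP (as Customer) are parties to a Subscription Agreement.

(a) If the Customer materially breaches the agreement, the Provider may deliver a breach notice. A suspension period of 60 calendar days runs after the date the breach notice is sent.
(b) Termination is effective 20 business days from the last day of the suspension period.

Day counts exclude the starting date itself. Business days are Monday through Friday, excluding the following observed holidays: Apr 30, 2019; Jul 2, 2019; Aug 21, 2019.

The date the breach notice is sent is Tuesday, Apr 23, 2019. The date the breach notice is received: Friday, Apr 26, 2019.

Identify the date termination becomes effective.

Adding 60 calendar days to Apr 23, 2019 gives Jun 22, 2019, which is the last day of the suspension period.
From Saturday, Jun 22, 2019, 20 business days (Jun 24, Jun 25, Jun 26, Jun 27, …, Jul 18, Jul 19, Jul 22, skipping weekends and the listed holiday on Jul 2) brings us to Monday, Jul 22, 2019, which is the date termination becomes effective.

Jul 22, 2019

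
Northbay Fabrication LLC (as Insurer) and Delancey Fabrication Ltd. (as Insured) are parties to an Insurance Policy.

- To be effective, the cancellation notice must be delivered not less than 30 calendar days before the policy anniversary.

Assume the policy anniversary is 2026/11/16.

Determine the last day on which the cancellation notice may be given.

Counting back 30 calendar days from 2026/11/16 gives 2026/10/17.

2026/10/17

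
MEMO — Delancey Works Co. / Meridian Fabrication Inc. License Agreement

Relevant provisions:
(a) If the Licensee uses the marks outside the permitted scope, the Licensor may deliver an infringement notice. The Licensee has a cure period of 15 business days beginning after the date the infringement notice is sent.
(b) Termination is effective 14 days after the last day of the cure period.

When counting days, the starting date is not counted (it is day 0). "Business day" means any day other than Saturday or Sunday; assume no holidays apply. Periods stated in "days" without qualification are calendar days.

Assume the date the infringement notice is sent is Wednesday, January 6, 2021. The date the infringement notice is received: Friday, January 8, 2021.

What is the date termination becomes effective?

February 10, 2021

The last day of the cure period: counting 15 business days from Wednesday, January 6, 2021 (Jan 7, Jan 8, Jan 11, Jan 12, …, Jan 25, Jan 26, Jan 27, skipping weekends) reaches Wednesday, January 27, 2021.
The date termination becomes effective: 14 calendar days after January 27, 2021 is February 10, 2021.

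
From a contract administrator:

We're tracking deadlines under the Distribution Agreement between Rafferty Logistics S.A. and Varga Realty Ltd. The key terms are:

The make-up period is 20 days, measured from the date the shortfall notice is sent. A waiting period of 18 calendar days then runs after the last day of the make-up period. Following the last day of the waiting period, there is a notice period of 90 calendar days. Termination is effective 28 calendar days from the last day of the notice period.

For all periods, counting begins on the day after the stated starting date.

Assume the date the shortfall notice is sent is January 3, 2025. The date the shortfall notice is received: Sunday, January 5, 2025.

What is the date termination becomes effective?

June 8, 2025

The last day of the make-up period: January 3, 2025 + 20 days = January 23, 2025.
The last day of the waiting period: 18 calendar days after January 23, 2025 is February 10, 2025.
The last day of the notice period: February 10, 2025 + 90 days = May 11, 2025.
The date termination becomes effective: 28 calendar days after May 11, 2025 is June 8, 2025.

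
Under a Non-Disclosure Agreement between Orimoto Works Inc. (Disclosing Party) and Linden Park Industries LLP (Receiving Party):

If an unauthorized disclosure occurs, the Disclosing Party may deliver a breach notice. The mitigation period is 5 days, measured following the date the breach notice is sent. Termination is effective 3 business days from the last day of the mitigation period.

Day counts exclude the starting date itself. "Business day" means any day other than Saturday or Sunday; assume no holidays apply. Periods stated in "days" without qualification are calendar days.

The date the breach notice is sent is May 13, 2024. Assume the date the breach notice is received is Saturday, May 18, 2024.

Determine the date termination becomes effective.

May 22, 2024

The last day of the mitigation period: 5 calendar days after May 13, 2024 is May 18, 2024.
From Saturday, May 18, 2024, 3 business days (May 20, May 21, May 22, skipping weekends) brings us to Wednesday, May 22, 2024, which is the date termination becomes effective.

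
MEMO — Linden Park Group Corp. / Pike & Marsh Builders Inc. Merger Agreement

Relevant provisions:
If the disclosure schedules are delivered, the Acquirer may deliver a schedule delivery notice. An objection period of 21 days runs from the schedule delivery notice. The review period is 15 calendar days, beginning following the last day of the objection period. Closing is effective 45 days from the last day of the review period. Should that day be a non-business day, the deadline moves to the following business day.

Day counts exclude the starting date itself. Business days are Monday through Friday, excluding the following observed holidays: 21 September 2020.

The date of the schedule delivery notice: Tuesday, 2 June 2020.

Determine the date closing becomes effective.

The last day of the objection period: 2 June 2020 + 21 days = 23 June 2020.
Adding 15 calendar days to 23 June 2020 gives 8 July 2020, which is the last day of the review period.
Adding 45 calendar days to 8 July 2020 gives 22 August 2020, which is the date closing becomes effective. That falls on a Saturday, so it rolls to the next business day, Monday, 24 August 2020.

24 August 2020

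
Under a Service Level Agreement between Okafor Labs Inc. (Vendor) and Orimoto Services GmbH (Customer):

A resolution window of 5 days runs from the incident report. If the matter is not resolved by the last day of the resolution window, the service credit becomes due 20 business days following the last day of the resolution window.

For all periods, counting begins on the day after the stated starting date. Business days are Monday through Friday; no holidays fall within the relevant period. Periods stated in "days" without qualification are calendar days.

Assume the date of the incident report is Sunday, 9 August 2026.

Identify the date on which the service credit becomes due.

11 September 2026

The last day of the resolution window: 9 August 2026 + 5 days = 14 August 2026.
From Friday, 14 August 2026, 20 business days (Aug 17, Aug 18, Aug 19, Aug 20, …, Sep 9, Sep 10, Sep 11, skipping weekends) brings us to Friday, 11 September 2026, which is the date on which the service credit becomes due.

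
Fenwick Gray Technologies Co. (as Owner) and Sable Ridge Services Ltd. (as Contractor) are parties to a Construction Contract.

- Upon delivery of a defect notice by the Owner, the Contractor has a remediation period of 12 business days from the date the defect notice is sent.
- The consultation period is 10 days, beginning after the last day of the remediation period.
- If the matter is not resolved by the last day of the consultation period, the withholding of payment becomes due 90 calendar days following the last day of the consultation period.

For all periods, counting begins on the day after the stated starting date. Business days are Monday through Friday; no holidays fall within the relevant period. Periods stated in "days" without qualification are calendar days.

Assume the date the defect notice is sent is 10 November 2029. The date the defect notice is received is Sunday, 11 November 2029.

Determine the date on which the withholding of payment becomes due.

From Saturday, 10 November 2029, 12 business days (Nov 12, Nov 13, Nov 14, Nov 15, …, Nov 23, Nov 26, Nov 27, skipping weekends) brings us to Tuesday, 27 November 2029, which is the last day of the remediation period.
Adding 10 calendar days to 27 November 2029 gives 7 December 2029, which is the last day of the consultation period.
The date on which the withholding of payment becomes due: 7 December 2029 + 90 days = 7 March 2030.

7 March 2030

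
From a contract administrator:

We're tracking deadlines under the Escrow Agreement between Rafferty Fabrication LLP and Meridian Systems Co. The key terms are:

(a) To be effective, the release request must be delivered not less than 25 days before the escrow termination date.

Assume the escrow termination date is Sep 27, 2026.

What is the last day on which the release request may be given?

Sep 2, 2026

Sep 27, 2026 minus 25 days is Sep 2, 2026.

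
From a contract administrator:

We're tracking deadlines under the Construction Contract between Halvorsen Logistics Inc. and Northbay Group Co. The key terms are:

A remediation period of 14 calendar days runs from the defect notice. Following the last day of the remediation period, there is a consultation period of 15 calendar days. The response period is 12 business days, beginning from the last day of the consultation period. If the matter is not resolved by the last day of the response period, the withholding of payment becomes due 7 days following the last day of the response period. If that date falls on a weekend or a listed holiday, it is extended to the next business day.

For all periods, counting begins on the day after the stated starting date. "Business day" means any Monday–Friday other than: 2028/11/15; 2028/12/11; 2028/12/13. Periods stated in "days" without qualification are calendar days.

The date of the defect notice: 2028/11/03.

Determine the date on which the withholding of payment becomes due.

2028/12/28

Adding 14 calendar days to 2028/11/03 gives 2028/11/17, which is the last day of the remediation period.
The last day of the consultation period: 2028/11/17 + 15 days = 2028/12/02.
The last day of the response period: counting 12 business days from Saturday, 2028/12/02 (Dec 4, Dec 5, Dec 6, Dec 7, …, Dec 19, Dec 20, Dec 21, skipping weekends and the listed holidays on Dec 11, Dec 13) reaches Thursday, 2028/12/21.
Adding 7 calendar days to 2028/12/21 gives 2028/12/28, which is the date on which the withholding of payment becomes due. 2028/12/28 is a Thursday and is not a listed holiday, so no roll-forward applies.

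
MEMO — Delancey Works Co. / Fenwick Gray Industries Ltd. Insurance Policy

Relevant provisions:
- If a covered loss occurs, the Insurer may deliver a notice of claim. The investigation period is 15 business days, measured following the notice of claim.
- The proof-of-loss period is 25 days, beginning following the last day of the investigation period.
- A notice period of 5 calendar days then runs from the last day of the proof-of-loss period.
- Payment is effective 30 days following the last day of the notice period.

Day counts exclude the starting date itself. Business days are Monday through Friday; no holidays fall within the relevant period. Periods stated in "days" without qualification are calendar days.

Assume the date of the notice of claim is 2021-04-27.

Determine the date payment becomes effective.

2021-07-17

The last day of the investigation period: 15 business days after Tuesday, 2021-04-27, skipping weekends — Apr 28, Apr 29, Apr 30, May 3, …, May 14, May 17, May 18 — lands on Tuesday, 2021-05-18.
Adding 25 calendar days to 2021-05-18 gives 2021-06-12, which is the last day of the proof-of-loss period.
The last day of the notice period: 2021-06-12 + 5 days = 2021-06-17.
The date payment becomes effective: 2021-06-17 + 30 days = 2021-07-17.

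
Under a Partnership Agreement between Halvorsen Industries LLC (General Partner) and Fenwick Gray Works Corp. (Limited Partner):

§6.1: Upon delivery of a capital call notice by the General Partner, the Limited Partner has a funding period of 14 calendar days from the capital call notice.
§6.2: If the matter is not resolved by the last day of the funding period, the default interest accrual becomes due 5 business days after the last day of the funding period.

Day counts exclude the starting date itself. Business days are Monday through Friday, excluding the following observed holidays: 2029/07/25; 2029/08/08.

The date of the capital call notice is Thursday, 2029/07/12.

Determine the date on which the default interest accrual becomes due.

2029/08/02

Adding 14 calendar days to 2029/07/12 gives 2029/07/26, which is the last day of the funding period.
The date on which the default interest accrual becomes due: counting 5 business days from Thursday, 2029/07/26 (Jul 27, Jul 30, Jul 31, Aug 1, Aug 2, skipping weekends) reaches Thursday, 2029/08/02.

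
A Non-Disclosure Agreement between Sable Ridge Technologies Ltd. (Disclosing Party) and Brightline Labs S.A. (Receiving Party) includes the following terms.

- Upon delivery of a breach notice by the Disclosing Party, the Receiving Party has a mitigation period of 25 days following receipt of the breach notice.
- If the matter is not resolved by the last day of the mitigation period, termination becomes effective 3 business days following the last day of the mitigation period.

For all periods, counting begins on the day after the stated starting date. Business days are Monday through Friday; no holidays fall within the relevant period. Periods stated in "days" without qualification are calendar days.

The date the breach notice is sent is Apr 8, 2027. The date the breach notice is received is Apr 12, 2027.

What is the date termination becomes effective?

The last day of the mitigation period: Apr 12, 2027 + 25 days = May 7, 2027.
From Friday, May 7, 2027, 3 business days (May 10, May 11, May 12, skipping weekends) brings us to Wednesday, May 12, 2027, which is the date termination becomes effective.

May 12, 2027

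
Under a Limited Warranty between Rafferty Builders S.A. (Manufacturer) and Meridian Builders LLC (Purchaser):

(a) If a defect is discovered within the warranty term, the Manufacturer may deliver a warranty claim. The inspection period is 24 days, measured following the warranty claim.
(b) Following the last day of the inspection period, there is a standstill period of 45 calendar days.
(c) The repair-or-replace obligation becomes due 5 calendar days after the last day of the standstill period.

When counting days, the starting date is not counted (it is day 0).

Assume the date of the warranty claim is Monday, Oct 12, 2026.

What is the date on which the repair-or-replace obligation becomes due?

The last day of the inspection period: Oct 12, 2026 + 24 days = Nov 5, 2026.
The last day of the standstill period: Nov 5, 2026 + 45 days = Dec 20, 2026.
The date on which the repair-or-replace obligation becomes due: Dec 20, 2026 + 5 days = Dec 25, 2026.

Dec 25, 2026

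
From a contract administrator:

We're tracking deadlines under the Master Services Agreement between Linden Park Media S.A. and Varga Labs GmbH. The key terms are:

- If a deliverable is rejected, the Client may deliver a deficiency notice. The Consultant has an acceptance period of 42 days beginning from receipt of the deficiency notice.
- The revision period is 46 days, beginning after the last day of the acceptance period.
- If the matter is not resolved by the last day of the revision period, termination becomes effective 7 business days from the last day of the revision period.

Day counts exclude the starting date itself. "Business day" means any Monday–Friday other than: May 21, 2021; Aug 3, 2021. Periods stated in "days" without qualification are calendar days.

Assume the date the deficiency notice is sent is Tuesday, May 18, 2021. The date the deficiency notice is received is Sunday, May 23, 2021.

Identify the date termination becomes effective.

Aug 30, 2021

The last day of the acceptance period: May 23, 2021 + 42 days = Jul 4, 2021.
The last day of the revision period: Jul 4, 2021 + 46 days = Aug 19, 2021.
From Thursday, Aug 19, 2021, 7 business days (Aug 20, Aug 23, Aug 24, Aug 25, Aug 26, Aug 27, Aug 30, skipping weekends) brings us to Monday, Aug 30, 2021, which is the date termination becomes effective.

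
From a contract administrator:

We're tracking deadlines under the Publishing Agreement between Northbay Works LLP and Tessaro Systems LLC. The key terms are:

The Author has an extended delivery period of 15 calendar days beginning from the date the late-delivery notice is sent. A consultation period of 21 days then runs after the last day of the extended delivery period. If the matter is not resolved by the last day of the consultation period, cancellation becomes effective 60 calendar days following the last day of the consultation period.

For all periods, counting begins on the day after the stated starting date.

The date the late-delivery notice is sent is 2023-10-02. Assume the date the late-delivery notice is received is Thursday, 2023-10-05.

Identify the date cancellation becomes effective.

Adding 15 calendar days to 2023-10-02 gives 2023-10-17, which is the last day of the extended delivery period.
The last day of the consultation period: 21 calendar days after 2023-10-17 is 2023-11-07.
The date cancellation becomes effective: 60 calendar days after 2023-11-07 is 2024-01-06.

2024-01-06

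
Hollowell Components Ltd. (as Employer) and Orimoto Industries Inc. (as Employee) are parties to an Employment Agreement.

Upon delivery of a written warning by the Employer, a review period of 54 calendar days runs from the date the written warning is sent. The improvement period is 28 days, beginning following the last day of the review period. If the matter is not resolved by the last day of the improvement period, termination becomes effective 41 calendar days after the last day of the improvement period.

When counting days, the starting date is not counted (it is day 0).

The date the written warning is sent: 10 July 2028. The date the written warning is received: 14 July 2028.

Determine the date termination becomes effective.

10 November 2028

The last day of the review period: 10 July 2028 + 54 days = 2 September 2028.
The last day of the improvement period: 28 calendar days after 2 September 2028 is 30 September 2028.
The date termination becomes effective: 41 calendar days after 30 September 2028 is 10 November 2028.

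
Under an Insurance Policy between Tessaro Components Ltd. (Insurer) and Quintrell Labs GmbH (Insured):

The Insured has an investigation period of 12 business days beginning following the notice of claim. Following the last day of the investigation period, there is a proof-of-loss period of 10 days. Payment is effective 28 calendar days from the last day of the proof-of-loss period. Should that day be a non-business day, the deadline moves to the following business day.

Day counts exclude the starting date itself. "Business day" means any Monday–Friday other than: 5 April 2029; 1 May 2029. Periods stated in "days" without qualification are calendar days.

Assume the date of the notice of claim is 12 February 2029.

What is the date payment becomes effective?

9 April 2029

From Monday, 12 February 2029, 12 business days (Feb 13, Feb 14, Feb 15, Feb 16, …, Feb 26, Feb 27, Feb 28, skipping weekends) brings us to Wednesday, 28 February 2029, which is the last day of the investigation period.
The last day of the proof-of-loss period: 10 calendar days after 28 February 2029 is 10 March 2029.
Adding 28 calendar days to 10 March 2029 gives 7 April 2029, which is the date payment becomes effective. That falls on a Saturday, so it rolls to the next business day, Monday, 9 April 2029.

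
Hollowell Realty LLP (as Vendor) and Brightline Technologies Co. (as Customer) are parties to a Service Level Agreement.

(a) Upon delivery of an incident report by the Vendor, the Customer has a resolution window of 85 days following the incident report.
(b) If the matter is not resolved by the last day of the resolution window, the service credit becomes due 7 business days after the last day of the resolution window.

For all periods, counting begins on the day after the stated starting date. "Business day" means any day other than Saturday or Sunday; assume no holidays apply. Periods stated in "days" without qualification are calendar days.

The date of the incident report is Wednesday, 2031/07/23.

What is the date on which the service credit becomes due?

2031/10/27

The last day of the resolution window: 2031/07/23 + 85 days = 2031/10/16.
From Thursday, 2031/10/16, 7 business days (Oct 17, Oct 20, Oct 21, Oct 22, Oct 23, Oct 24, Oct 27, skipping weekends) brings us to Monday, 2031/10/27, which is the date on which the service credit becomes due.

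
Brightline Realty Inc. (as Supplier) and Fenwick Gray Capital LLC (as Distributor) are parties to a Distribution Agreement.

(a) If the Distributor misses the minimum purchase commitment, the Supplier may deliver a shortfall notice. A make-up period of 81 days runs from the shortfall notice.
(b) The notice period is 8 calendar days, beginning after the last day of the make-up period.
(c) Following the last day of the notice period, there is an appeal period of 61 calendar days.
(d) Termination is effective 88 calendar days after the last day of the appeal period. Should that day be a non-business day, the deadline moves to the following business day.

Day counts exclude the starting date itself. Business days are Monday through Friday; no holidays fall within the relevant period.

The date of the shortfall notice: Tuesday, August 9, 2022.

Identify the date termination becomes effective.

The last day of the make-up period: 81 calendar days after August 9, 2022 is October 29, 2022.
The last day of the notice period: 8 calendar days after October 29, 2022 is November 6, 2022.
Adding 61 calendar days to November 6, 2022 gives January 6, 2023, which is the last day of the appeal period.
Adding 88 calendar days to January 6, 2023 gives April 4, 2023, which is the date termination becomes effective. April 4, 2023 is a Tuesday, so no roll-forward applies.

April 4, 2023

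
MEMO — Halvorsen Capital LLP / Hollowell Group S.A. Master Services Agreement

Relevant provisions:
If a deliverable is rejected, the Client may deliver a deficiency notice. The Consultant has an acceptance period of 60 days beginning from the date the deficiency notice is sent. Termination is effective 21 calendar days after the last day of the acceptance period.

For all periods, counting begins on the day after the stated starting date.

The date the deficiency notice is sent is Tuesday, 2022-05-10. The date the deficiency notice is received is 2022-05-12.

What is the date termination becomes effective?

Adding 60 calendar days to 2022-05-10 gives 2022-07-09, which is the last day of the acceptance period.
The date termination becomes effective: 2022-07-09 + 21 days = 2022-07-30.

2022-07-30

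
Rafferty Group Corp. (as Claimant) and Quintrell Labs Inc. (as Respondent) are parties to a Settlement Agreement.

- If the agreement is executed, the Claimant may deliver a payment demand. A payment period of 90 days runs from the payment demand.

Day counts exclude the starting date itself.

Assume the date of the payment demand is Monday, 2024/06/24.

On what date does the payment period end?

2024/09/22

Adding 90 calendar days to 2024/06/24 gives 2024/09/22, which is the last day of the payment period.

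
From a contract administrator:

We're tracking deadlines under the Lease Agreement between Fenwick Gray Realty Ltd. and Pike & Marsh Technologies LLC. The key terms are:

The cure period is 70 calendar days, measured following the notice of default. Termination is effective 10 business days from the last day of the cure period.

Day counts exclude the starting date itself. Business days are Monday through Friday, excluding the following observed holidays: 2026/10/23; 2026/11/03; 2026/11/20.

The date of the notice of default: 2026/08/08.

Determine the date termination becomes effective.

Adding 70 calendar days to 2026/08/08 gives 2026/10/17, which is the last day of the cure period.
The date termination becomes effective: 10 business days after Saturday, 2026/10/17, skipping weekends and the listed holiday on Oct 23 — Oct 19, Oct 20, Oct 21, Oct 22, Oct 26, Oct 27, Oct 28, Oct 29, Oct 30, Nov 2 — lands on Monday, 2026/11/02.

2026/11/02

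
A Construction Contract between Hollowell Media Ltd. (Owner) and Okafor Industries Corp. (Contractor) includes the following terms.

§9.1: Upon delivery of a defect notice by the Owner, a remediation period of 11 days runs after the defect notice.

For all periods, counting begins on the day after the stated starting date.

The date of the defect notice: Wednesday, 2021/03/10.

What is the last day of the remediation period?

2021/03/21

Adding 11 calendar days to 2021/03/10 gives 2021/03/21, which is the last day of the remediation period.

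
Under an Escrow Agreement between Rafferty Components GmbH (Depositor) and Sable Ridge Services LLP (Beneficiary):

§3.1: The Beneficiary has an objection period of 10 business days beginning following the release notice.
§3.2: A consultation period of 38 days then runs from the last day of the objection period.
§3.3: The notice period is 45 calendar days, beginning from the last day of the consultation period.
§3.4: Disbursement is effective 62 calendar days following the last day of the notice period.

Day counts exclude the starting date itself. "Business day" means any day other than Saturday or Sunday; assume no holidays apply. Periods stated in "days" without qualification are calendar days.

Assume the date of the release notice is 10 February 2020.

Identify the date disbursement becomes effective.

18 July 2020

From Monday, 10 February 2020, 10 business days (Feb 11, Feb 12, Feb 13, Feb 14, Feb 17, Feb 18, Feb 19, Feb 20, Feb 21, Feb 24, skipping weekends) brings us to Monday, 24 February 2020, which is the last day of the objection period.
Adding 38 calendar days to 24 February 2020 gives 2 April 2020, which is the last day of the consultation period.
Adding 45 calendar days to 2 April 2020 gives 17 May 2020, which is the last day of the notice period.
The date disbursement becomes effective: 62 calendar days after 17 May 2020 is 18 July 2020.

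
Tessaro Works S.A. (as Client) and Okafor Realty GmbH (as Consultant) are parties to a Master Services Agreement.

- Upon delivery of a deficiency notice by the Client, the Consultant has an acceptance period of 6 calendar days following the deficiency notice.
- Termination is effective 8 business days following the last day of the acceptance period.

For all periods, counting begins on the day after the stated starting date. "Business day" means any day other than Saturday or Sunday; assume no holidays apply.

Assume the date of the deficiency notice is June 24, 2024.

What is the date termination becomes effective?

July 10, 2024

The last day of the acceptance period: June 24, 2024 + 6 days = June 30, 2024.
The date termination becomes effective: counting 8 business days from Sunday, June 30, 2024 (Jul 1, Jul 2, Jul 3, Jul 4, Jul 5, Jul 8, Jul 9, Jul 10, skipping weekends) reaches Wednesday, July 10, 2024.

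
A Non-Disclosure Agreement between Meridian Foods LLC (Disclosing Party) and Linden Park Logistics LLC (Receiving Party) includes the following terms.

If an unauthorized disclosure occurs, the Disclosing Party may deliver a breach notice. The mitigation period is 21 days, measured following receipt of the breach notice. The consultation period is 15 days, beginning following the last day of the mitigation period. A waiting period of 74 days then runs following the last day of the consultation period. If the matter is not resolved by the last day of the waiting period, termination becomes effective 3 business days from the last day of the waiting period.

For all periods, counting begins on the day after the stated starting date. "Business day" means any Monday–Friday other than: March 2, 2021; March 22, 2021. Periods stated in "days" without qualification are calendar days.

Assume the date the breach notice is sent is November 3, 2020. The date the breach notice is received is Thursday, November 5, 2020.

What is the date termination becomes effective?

February 26, 2021

The last day of the mitigation period: November 5, 2020 + 21 days = November 26, 2020.
The last day of the consultation period: November 26, 2020 + 15 days = December 11, 2020.
The last day of the waiting period: December 11, 2020 + 74 days = February 23, 2021.
The date termination becomes effective: 3 business days after Tuesday, February 23, 2021, skipping weekends — Feb 24, Feb 25, Feb 26 — lands on Friday, February 26, 2021.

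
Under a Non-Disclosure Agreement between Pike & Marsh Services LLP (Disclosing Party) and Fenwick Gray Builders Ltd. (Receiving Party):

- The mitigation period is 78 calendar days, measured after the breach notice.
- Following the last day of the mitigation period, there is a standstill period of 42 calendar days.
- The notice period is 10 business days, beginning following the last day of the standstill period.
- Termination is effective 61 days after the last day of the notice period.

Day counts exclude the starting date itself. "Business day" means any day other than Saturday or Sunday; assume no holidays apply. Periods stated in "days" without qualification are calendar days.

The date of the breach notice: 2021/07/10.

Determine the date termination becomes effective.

2022/01/19

The last day of the mitigation period: 2021/07/10 + 78 days = 2021/09/26.
The last day of the standstill period: 42 calendar days after 2021/09/26 is 2021/11/07.
The last day of the notice period: counting 10 business days from Sunday, 2021/11/07 (Nov 8, Nov 9, Nov 10, Nov 11, Nov 12, Nov 15, Nov 16, Nov 17, Nov 18, Nov 19, skipping weekends) reaches Friday, 2021/11/19.
The date termination becomes effective: 61 calendar days after 2021/11/19 is 2022/01/19.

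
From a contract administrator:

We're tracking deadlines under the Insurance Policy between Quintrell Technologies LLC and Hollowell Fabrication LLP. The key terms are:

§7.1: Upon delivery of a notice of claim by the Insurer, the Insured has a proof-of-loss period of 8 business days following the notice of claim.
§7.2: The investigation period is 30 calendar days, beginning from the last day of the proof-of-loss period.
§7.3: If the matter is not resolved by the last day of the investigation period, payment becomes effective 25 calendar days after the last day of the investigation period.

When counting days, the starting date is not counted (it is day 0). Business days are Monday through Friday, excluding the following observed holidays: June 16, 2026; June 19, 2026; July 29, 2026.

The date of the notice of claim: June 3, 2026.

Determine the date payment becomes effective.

From Wednesday, June 3, 2026, 8 business days (Jun 4, Jun 5, Jun 8, Jun 9, Jun 10, Jun 11, Jun 12, Jun 15, skipping weekends) brings us to Monday, June 15, 2026, which is the last day of the proof-of-loss period.
The last day of the investigation period: June 15, 2026 + 30 days = July 15, 2026.
Adding 25 calendar days to July 15, 2026 gives August 9, 2026, which is the date payment becomes effective.

August 9, 2026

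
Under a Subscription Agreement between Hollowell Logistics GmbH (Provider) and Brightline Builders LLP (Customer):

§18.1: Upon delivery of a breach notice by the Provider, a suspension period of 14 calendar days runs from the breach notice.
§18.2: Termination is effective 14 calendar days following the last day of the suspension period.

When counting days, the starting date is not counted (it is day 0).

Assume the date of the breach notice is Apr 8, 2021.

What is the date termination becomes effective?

May 6, 2021

The last day of the suspension period: Apr 8, 2021 + 14 days = Apr 22, 2021.
The date termination becomes effective: Apr 22, 2021 + 14 days = May 6, 2021.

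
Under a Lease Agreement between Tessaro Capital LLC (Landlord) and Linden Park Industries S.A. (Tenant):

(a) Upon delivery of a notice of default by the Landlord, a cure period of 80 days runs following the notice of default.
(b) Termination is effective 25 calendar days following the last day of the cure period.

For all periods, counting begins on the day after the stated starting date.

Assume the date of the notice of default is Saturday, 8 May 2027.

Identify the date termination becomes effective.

The last day of the cure period: 80 calendar days after 8 May 2027 is 27 July 2027.
Adding 25 calendar days to 27 July 2027 gives 21 August 2027, which is the date termination becomes effective.

21 August 2027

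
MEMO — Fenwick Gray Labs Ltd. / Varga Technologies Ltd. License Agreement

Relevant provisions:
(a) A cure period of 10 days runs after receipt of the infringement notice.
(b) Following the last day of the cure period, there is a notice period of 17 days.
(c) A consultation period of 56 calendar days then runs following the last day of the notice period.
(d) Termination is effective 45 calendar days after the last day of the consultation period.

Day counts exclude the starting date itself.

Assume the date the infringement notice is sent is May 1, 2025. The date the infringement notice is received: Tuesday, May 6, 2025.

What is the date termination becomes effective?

The last day of the cure period: May 6, 2025 + 10 days = May 16, 2025.
The last day of the notice period: 17 calendar days after May 16, 2025 is Jun 2, 2025.
The last day of the consultation period: Jun 2, 2025 + 56 days = Jul 28, 2025.
The date termination becomes effective: Jul 28, 2025 + 45 days = Sep 11, 2025.

Sep 11, 2025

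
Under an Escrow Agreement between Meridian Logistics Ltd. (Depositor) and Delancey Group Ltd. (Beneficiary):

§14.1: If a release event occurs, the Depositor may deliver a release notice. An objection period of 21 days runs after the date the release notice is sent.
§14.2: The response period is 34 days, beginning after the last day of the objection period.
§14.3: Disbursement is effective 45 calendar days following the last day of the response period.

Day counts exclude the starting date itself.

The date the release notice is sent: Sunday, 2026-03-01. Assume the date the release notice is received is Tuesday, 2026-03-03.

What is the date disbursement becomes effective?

Adding 21 calendar days to 2026-03-01 gives 2026-03-22, which is the last day of the objection period.
The last day of the response period: 2026-03-22 + 34 days = 2026-04-25.
Adding 45 calendar days to 2026-04-25 gives 2026-06-09, which is the date disbursement becomes effective.

2026-06-09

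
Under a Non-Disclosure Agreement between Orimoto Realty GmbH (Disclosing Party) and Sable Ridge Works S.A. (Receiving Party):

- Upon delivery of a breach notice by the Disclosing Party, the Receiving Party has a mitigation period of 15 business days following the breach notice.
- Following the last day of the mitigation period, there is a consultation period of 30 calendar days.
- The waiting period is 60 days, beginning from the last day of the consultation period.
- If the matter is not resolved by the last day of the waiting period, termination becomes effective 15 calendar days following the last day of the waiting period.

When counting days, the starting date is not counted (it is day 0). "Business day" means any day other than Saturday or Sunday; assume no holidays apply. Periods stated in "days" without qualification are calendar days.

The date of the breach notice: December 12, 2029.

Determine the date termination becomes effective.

From Wednesday, December 12, 2029, 15 business days (Dec 13, Dec 14, Dec 17, Dec 18, …, Dec 31, Jan 1, Jan 2, skipping weekends) brings us to Wednesday, January 2, 2030, which is the last day of the mitigation period.
Adding 30 calendar days to January 2, 2030 gives February 1, 2030, which is the last day of the consultation period.
The last day of the waiting period: February 1, 2030 + 60 days = April 2, 2030.
The date termination becomes effective: April 2, 2030 + 15 days = April 17, 2030.

April 17, 2030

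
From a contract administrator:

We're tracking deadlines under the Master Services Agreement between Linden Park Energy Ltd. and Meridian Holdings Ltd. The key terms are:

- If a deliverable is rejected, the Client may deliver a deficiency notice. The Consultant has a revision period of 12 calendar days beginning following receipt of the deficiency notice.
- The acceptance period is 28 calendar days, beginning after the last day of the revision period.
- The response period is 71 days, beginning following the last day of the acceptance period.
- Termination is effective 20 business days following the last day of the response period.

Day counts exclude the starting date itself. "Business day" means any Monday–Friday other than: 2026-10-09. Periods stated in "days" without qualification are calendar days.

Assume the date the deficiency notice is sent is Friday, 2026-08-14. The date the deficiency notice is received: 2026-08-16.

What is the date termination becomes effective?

The last day of the revision period: 12 calendar days after 2026-08-16 is 2026-08-28.
The last day of the acceptance period: 28 calendar days after 2026-08-28 is 2026-09-25.
The last day of the response period: 71 calendar days after 2026-09-25 is 2026-12-05.
From Saturday, 2026-12-05, 20 business days (Dec 7, Dec 8, Dec 9, Dec 10, …, Dec 30, Dec 31, Jan 1, skipping weekends) brings us to Friday, 2027-01-01, which is the date termination becomes effective.

2027-01-01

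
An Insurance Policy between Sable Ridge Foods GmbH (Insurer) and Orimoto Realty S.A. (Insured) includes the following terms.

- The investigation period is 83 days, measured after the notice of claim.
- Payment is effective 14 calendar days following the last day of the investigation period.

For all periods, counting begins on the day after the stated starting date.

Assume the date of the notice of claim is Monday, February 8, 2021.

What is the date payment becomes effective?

The last day of the investigation period: February 8, 2021 + 83 days = May 2, 2021.
The date payment becomes effective: May 2, 2021 + 14 days = May 16, 2021.

May 16, 2021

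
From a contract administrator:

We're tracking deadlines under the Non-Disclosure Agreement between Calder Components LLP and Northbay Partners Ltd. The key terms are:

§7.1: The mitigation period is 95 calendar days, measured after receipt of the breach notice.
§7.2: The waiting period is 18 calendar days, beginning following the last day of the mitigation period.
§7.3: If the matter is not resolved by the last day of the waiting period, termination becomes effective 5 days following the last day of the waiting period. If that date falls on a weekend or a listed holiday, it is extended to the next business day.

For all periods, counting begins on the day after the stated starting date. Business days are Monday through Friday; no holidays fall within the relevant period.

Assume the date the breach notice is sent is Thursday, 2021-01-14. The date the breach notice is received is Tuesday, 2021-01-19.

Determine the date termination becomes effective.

Adding 95 calendar days to 2021-01-19 gives 2021-04-24, which is the last day of the mitigation period.
Adding 18 calendar days to 2021-04-24 gives 2021-05-12, which is the last day of the waiting period.
The date termination becomes effective: 2021-05-12 + 5 days = 2021-05-17. 2021-05-17 is a Monday, so no roll-forward applies.

2021-05-17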